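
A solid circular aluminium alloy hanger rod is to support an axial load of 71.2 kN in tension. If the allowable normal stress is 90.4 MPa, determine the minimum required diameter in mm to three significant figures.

31.7 mm

Required area A ≥ P/σ_allow = 71200/90.4 = 787.6 mm².
For a solid circular section, d ≥ √(4A/π) = 31.67 mm.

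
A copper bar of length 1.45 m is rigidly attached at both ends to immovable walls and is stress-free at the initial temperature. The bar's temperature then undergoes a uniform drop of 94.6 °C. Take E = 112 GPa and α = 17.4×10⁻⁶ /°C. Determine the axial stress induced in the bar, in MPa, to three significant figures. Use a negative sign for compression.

Free thermal expansion αLΔT = 17.4e-6 · 1450 · -94.6 = -2.387 mm.
The walls impose strain ε = −(-2.387)/1450 = 1.6460e-03; σ = Eε = 112000 · 1.6460e-03 = 184.4 MPa.

184 MPa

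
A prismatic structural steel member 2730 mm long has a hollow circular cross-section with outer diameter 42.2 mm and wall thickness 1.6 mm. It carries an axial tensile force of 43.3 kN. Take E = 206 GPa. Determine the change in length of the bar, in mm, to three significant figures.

2.81 mm

A = 204.1 mm².
δ_mech = NL/(AE) = 43300·2730/(204.1·206000) = 2.812 mm.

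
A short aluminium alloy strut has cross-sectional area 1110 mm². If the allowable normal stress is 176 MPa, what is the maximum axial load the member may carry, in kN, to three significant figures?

P_max = σ_allow · A = 176 · 1110 = 195400 N = 195.4 kN.

195 kN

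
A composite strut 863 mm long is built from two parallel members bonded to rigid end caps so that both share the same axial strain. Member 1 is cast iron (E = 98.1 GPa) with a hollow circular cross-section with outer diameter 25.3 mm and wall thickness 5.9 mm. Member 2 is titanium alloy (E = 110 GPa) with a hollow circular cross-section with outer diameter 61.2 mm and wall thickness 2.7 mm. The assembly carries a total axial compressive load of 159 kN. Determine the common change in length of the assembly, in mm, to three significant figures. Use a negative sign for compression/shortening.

-1.53 mm

A_1 = 359.6 mm².
A_2 = 496.2 mm².
Equal strain + equilibrium ⇒ each member carries load in proportion to AE: A₁E₁ = 35280000 N, A₂E₂ = 54580000 N, ΣAE = 89860000 N.
δ = PL/ΣAE = -159000·863/89860000 = -1.527 mm.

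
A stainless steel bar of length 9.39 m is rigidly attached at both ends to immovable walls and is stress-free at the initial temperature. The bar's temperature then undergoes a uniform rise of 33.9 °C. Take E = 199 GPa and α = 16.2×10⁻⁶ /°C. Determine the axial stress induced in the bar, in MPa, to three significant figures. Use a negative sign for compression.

-109 MPa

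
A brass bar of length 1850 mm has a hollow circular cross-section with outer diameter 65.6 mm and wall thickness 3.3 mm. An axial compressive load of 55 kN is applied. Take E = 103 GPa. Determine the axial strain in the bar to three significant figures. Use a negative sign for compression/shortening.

A = 645.9 mm².
σ = N/A = -85.16 MPa; ε = σ/E = -85.16/103000 = -8.267e-04.

-8.27e-04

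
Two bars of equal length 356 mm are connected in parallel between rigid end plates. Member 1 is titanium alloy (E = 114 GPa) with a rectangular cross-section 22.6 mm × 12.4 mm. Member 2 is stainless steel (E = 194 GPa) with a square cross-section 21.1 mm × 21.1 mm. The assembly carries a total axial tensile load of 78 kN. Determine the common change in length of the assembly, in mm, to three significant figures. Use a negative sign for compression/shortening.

0.235 mm

A_1 = 280.2 mm².
A_2 = 445.2 mm².
Equal strain + equilibrium ⇒ each member carries load in proportion to AE: A₁E₁ = 31950000 N, A₂E₂ = 86370000 N, ΣAE = 118300000 N.
δ = PL/ΣAE = 78000·356/118300000 = 0.2347 mm.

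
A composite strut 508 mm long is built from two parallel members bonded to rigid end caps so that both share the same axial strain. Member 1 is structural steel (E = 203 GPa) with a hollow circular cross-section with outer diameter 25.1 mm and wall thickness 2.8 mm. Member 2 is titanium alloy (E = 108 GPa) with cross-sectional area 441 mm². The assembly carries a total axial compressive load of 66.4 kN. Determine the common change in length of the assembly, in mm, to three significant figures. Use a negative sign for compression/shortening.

-0.386 mm

A_1 = 196.2 mm².
Equal strain + equilibrium ⇒ each member carries load in proportion to AE: A₁E₁ = 39820000 N, A₂E₂ = 47630000 N, ΣAE = 87450000 N.
δ = PL/ΣAE = -66400·508/87450000 = -0.3857 mm.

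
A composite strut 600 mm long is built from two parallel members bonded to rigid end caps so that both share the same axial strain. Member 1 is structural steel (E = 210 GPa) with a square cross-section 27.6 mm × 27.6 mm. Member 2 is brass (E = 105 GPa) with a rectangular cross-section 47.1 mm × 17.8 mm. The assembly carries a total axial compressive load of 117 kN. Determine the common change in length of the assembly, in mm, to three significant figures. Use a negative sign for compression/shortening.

-0.283 mm

A_1 = 761.8 mm².
A_2 = 838.4 mm².
Equal strain + equilibrium ⇒ each member carries load in proportion to AE: A₁E₁ = 160000000 N, A₂E₂ = 88030000 N, ΣAE = 248000000 N.
δ = PL/ΣAE = -117000·600/248000000 = -0.2831 mm.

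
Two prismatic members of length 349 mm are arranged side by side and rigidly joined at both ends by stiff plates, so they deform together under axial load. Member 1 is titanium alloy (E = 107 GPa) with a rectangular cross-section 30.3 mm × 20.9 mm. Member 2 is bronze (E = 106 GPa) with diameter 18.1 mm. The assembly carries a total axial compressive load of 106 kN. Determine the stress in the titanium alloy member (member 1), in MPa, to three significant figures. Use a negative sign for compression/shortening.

-119 MPa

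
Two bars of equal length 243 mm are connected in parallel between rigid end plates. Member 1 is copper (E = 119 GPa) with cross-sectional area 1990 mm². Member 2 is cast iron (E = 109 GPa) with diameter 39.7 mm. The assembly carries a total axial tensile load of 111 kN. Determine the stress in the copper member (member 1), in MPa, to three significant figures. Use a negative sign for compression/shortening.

35.5 MPa

A_2 = 1238 mm².
Equal strain + equilibrium ⇒ each member carries load in proportion to AE: A₁E₁ = 236800000 N, A₂E₂ = 134900000 N, ΣAE = 371700000 N.
σ₁ = P·E₁/ΣAE = 111000·119000/371700000 = 35.53 MPa.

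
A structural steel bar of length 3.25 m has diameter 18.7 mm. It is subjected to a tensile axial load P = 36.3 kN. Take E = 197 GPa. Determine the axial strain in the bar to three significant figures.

6.71e-04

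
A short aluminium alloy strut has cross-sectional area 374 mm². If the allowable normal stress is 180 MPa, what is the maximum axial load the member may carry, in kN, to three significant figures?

67.3 kN

P_max = σ_allow · A = 180 · 374 = 67320 N = 67.32 kN.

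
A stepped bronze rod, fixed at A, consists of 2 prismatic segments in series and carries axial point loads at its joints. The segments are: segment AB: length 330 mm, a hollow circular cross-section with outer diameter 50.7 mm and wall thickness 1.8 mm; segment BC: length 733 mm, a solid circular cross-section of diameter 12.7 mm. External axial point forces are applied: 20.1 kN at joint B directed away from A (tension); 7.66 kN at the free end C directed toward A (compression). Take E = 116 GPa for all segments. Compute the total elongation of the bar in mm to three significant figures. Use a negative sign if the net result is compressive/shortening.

-0.254 mm

Internal axial forces (sectioning from the free end, tension +): N_BC = -7.66 kN, N_AB = 12.44 kN.
A_AB = 276.5 mm².
A_BC = 126.7 mm².
δ_AB = 12440·330/(276.5·116000) = 0.128 mm
δ_BC = -7660·733/(126.7·116000) = -0.3821 mm
δ = Σδ_i = -0.2541 mm.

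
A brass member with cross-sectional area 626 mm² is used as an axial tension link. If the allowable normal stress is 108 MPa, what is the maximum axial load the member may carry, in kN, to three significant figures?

67.6 kN

P_max = σ_allow · A = 108 · 626 = 67610 N = 67.61 kN.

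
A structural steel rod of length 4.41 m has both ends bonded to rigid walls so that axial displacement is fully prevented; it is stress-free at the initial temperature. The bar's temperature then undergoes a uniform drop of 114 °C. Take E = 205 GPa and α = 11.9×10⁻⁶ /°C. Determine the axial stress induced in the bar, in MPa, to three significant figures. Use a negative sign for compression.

Free thermal expansion αLΔT = 11.9e-6 · 4410 · -114 = -5.983 mm.
The walls impose strain ε = −(-5.983)/4410 = 1.3566e-03; σ = Eε = 205000 · 1.3566e-03 = 278.1 MPa.

278 MPa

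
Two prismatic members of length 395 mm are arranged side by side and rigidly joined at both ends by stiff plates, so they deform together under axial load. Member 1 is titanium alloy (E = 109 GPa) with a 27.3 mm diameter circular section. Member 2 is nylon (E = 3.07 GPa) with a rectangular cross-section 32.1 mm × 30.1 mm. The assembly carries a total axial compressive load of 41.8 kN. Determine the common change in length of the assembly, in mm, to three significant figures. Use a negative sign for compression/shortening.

A_1 = 585.3 mm².
A_2 = 966.2 mm².
Equal strain + equilibrium ⇒ each member carries load in proportion to AE: A₁E₁ = 63800000 N, A₂E₂ = 2966000 N, ΣAE = 66770000 N.
δ = PL/ΣAE = -41800·395/66770000 = -0.2473 mm.

-0.247 mm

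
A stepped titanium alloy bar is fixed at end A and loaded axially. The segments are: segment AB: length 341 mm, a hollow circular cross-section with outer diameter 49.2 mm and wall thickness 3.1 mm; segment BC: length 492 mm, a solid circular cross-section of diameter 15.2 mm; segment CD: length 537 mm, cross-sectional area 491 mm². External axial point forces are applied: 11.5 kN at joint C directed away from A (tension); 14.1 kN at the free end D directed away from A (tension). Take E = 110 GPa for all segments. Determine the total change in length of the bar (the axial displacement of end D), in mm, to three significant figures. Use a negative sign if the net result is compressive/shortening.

Internal axial forces (sectioning from the free end, tension +): N_CD = 14.1 kN, N_BC = 25.6 kN, N_AB = 25.6 kN.
A_AB = 449 mm².
A_BC = 181.5 mm².
δ_AB = 25600·341/(449·110000) = 0.1768 mm
δ_BC = 25600·492/(181.5·110000) = 0.631 mm
δ_CD = 14100·537/(491·110000) = 0.1402 mm
δ = Σδ_i = 0.948 mm.

0.948 mm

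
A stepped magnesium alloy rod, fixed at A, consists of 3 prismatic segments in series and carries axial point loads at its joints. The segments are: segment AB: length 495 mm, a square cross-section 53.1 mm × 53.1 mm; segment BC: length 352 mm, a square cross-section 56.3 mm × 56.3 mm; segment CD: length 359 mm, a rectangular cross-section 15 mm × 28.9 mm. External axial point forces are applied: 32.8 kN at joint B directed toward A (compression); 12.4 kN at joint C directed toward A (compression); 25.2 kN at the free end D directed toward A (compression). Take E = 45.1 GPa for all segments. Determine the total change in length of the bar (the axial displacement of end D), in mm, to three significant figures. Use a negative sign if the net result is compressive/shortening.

Internal axial forces (sectioning from the free end, tension +): N_CD = -25.2 kN, N_BC = -37.6 kN, N_AB = -70.4 kN.
A_AB = 2820 mm².
A_BC = 3170 mm².
A_CD = 433.5 mm².
δ_AB = -70400·495/(2820·45100) = -0.274 mm
δ_BC = -37600·352/(3170·45100) = -0.09258 mm
δ_CD = -25200·359/(433.5·45100) = -0.4627 mm
δ = Σδ_i = -0.8294 mm.

-0.829 mm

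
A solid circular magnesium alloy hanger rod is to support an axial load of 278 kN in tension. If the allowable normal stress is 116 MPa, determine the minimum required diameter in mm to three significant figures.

Required area A ≥ P/σ_allow = 278000/116 = 2397 mm².
For a solid circular section, d ≥ √(4A/π) = 55.24 mm.

55.2 mm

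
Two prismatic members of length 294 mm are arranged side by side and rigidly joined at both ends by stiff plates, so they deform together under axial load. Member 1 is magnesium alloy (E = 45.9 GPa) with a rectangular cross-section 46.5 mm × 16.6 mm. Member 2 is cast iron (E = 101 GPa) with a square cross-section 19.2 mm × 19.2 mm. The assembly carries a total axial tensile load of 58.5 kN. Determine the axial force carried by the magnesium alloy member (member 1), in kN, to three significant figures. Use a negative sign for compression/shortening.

28.5 kN

A_1 = 771.9 mm².
A_2 = 368.6 mm².
Equal strain + equilibrium ⇒ each member carries load in proportion to AE: A₁E₁ = 35430000 N, A₂E₂ = 37230000 N, ΣAE = 72660000 N.
F₁ = P·A₁E₁/ΣAE = 58500·35430000/72660000 = 28520 N.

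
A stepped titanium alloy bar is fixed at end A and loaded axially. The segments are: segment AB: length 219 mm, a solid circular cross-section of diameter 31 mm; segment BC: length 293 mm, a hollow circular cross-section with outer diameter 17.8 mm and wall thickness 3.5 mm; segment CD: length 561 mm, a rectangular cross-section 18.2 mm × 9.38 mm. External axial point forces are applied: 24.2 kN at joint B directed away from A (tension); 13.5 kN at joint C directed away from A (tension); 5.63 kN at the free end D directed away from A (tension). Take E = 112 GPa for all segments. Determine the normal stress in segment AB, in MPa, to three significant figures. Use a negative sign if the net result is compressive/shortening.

Internal axial forces (sectioning from the free end, tension +): N_CD = 5.63 kN, N_BC = 19.13 kN, N_AB = 43.33 kN.
A_AB = 754.8 mm².
σ_AB = N_AB/A_AB = 43330/754.8 = 57.41 MPa.

57.4 MPa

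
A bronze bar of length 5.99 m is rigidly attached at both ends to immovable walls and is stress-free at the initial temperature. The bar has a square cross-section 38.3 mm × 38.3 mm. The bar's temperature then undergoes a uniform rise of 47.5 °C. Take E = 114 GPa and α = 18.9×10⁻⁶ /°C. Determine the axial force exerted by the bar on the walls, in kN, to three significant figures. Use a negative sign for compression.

-150 kN

Free thermal expansion αLΔT = 18.9e-6 · 5990 · 47.5 = 5.378 mm.
The walls impose strain ε = −(5.378)/5990 = -8.9775e-04; σ = Eε = 114000 · -8.9775e-04 = -102.3 MPa.
Wall reaction R = σ·A = -102.3·1467 = -150100 N = -150.1 kN.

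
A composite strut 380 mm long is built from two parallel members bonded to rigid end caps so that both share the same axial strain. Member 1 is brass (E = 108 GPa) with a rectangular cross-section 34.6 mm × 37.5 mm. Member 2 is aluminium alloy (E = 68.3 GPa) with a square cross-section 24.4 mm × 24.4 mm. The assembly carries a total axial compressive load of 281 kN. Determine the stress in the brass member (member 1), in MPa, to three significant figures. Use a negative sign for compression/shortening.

A_1 = 1298 mm².
A_2 = 595.4 mm².
Equal strain + equilibrium ⇒ each member carries load in proportion to AE: A₁E₁ = 140100000 N, A₂E₂ = 40660000 N, ΣAE = 180800000 N.
σ₁ = P·E₁/ΣAE = -281000·108000/180800000 = -167.9 MPa.

-168 MPa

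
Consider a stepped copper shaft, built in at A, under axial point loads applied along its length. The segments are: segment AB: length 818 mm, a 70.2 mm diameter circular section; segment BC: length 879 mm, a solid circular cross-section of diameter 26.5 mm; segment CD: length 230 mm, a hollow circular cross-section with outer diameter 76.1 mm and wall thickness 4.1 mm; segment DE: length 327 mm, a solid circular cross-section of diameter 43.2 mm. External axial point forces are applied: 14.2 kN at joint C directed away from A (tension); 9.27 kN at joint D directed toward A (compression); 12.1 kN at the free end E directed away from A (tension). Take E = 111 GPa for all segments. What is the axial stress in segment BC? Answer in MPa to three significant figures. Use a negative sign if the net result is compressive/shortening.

30.9 MPa

Internal axial forces (sectioning from the free end, tension +): N_DE = 12.1 kN, N_CD = 2.83 kN, N_BC = 17.03 kN, N_AB = 17.03 kN.
A_BC = 551.5 mm².
σ_BC = N_BC/A_BC = 17030/551.5 = 30.88 MPa.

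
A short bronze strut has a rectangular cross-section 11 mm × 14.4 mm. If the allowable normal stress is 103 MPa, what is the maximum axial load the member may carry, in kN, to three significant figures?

16.3 kN

A = 158.4 mm².
P_max = σ_allow · A = 103 · 158.4 = 16320 N = 16.32 kN.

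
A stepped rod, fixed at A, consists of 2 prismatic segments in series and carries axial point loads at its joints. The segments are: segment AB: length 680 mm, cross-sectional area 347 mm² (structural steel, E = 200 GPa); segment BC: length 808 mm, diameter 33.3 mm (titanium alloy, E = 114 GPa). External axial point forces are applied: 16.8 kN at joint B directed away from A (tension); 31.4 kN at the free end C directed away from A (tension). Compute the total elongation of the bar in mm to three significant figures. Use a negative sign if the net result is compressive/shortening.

0.728 mm

Internal axial forces (sectioning from the free end, tension +): N_BC = 31.4 kN, N_AB = 48.2 kN.
A_BC = 870.9 mm².
δ_AB = 48200·680/(347·200000) = 0.4723 mm
δ_BC = 31400·808/(870.9·114000) = 0.2555 mm
δ = Σδ_i = 0.7278 mm.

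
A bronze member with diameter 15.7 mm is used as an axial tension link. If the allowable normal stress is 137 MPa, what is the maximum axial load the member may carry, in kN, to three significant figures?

26.5 kN

A = 193.6 mm².
P_max = σ_allow · A = 137 · 193.6 = 26520 N = 26.52 kN.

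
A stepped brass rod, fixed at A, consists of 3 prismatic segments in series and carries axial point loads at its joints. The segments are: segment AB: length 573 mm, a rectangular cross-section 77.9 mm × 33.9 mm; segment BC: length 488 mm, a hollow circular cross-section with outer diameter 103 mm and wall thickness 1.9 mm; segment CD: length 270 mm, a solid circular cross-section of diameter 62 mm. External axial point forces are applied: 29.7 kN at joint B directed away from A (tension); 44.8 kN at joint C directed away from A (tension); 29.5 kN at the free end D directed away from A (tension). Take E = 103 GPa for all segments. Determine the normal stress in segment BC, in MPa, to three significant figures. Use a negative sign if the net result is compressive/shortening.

Internal axial forces (sectioning from the free end, tension +): N_CD = 29.5 kN, N_BC = 74.3 kN, N_AB = 104 kN.
A_BC = 603.5 mm².
σ_BC = N_BC/A_BC = 74300/603.5 = 123.1 MPa.

123 MPa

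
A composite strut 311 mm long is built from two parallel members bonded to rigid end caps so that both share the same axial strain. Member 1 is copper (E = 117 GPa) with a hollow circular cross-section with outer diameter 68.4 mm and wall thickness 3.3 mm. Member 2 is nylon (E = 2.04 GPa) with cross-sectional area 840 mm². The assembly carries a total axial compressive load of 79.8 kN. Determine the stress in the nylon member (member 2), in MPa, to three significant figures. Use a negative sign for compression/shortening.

-2.02 MPa

A_1 = 674.9 mm².
Equal strain + equilibrium ⇒ each member carries load in proportion to AE: A₁E₁ = 78960000 N, A₂E₂ = 1714000 N, ΣAE = 80680000 N.
σ₂ = P·E₂/ΣAE = -79800·2040/80680000 = -2.018 MPa.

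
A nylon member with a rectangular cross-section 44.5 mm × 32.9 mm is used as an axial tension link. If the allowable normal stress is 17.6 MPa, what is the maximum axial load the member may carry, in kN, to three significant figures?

25.8 kN

A = 1464 mm².
P_max = σ_allow · A = 17.6 · 1464 = 25770 N = 25.77 kN.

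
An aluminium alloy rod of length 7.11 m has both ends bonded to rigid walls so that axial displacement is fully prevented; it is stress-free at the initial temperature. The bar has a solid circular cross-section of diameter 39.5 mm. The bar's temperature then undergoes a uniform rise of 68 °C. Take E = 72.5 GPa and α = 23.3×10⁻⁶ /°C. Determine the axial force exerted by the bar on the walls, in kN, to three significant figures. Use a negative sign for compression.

-141 kN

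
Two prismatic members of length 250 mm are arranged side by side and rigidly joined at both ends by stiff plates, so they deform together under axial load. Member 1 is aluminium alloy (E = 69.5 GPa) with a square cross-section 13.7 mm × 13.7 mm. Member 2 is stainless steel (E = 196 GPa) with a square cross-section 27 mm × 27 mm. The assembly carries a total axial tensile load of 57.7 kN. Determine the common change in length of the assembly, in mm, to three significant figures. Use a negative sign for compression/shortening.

A_1 = 187.7 mm².
A_2 = 729 mm².
Equal strain + equilibrium ⇒ each member carries load in proportion to AE: A₁E₁ = 13040000 N, A₂E₂ = 142900000 N, ΣAE = 155900000 N.
δ = PL/ΣAE = 57700·250/155900000 = 0.09251 mm.

0.0925 mm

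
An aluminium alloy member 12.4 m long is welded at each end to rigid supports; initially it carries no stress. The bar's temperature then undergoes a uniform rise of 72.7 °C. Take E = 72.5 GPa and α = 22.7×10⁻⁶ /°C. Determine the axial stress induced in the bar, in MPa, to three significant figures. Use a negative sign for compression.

Free thermal expansion αLΔT = 22.7e-6 · 12400 · 72.7 = 20.46 mm.
The walls impose strain ε = −(20.46)/12400 = -1.6503e-03; σ = Eε = 72500 · -1.6503e-03 = -119.6 MPa.

-120 MPa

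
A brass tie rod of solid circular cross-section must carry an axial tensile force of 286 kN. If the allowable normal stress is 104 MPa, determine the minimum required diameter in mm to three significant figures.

59.2 mm

Required area A ≥ P/σ_allow = 286000/104 = 2750 mm².
For a solid circular section, d ≥ √(4A/π) = 59.17 mm.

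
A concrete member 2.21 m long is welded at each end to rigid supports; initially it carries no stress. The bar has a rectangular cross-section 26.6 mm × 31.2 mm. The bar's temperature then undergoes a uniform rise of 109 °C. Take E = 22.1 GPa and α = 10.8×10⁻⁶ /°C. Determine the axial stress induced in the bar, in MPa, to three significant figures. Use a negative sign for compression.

-26.0 MPa

Free thermal expansion αLΔT = 10.8e-6 · 2210 · 109 = 2.602 mm.
The walls impose strain ε = −(2.602)/2210 = -1.1772e-03; σ = Eε = 22100 · -1.1772e-03 = -26.02 MPa.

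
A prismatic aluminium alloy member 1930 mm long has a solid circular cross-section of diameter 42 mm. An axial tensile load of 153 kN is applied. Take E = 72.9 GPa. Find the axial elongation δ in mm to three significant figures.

A = 1385 mm².
δ_mech = NL/(AE) = 153000·1930/(1385·72900) = 2.924 mm.

2.92 mm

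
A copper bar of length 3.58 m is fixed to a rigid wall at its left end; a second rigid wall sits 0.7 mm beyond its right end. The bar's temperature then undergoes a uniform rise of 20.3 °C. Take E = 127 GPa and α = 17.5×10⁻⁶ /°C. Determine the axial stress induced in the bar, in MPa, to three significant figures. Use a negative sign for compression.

-20.3 MPa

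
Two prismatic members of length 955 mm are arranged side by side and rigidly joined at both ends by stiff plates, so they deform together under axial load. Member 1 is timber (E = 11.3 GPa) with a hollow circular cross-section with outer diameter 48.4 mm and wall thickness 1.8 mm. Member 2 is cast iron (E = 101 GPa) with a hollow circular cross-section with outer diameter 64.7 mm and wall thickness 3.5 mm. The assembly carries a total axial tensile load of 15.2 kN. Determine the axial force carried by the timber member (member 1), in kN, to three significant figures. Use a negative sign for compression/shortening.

A_1 = 263.5 mm².
A_2 = 672.9 mm².
Equal strain + equilibrium ⇒ each member carries load in proportion to AE: A₁E₁ = 2978000 N, A₂E₂ = 67970000 N, ΣAE = 70940000 N.
F₁ = P·A₁E₁/ΣAE = 15200·2978000/70940000 = 638 N.

0.638 kN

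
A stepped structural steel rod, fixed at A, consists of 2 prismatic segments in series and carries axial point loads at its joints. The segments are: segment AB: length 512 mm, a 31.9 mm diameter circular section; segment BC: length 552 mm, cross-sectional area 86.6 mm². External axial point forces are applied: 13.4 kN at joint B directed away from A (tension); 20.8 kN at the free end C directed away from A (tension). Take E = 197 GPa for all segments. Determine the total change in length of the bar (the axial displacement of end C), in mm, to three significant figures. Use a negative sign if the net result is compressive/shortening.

0.784 mm

Internal axial forces (sectioning from the free end, tension +): N_BC = 20.8 kN, N_AB = 34.2 kN.
A_AB = 799.2 mm².
δ_AB = 34200·512/(799.2·197000) = 0.1112 mm
δ_BC = 20800·552/(86.6·197000) = 0.673 mm
δ = Σδ_i = 0.7842 mm.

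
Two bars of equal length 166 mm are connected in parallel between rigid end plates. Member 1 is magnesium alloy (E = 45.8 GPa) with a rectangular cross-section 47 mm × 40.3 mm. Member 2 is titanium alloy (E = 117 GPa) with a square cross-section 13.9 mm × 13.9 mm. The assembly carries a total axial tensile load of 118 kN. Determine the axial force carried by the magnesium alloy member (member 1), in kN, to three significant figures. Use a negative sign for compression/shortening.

93.6 kN

A_1 = 1894 mm².
A_2 = 193.2 mm².
Equal strain + equilibrium ⇒ each member carries load in proportion to AE: A₁E₁ = 86750000 N, A₂E₂ = 22610000 N, ΣAE = 109400000 N.
F₁ = P·A₁E₁/ΣAE = 118000·86750000/109400000 = 93610 N.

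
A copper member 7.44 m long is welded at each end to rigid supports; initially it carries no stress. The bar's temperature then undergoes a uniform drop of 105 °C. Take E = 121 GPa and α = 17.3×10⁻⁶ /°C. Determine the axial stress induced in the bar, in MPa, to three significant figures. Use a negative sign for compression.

220 MPa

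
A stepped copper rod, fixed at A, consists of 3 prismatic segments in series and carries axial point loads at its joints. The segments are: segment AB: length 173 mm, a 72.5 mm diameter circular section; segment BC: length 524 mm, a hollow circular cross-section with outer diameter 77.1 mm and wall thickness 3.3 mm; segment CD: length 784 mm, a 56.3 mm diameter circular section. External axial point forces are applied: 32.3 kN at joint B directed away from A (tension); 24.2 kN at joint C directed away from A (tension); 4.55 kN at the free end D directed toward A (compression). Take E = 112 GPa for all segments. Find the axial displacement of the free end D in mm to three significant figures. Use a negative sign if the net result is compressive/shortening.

0.127 mm

Internal axial forces (sectioning from the free end, tension +): N_CD = -4.55 kN, N_BC = 19.65 kN, N_AB = 51.95 kN.
A_AB = 4128 mm².
A_BC = 765.1 mm².
A_CD = 2489 mm².
δ_AB = 51950·173/(4128·112000) = 0.01944 mm
δ_BC = 19650·524/(765.1·112000) = 0.1202 mm
δ_CD = -4550·784/(2489·112000) = -0.01279 mm
δ = Σδ_i = 0.1268 mm.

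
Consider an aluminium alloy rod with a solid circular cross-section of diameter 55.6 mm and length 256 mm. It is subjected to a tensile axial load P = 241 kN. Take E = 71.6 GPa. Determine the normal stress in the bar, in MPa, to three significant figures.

99.3 MPa

A = 2428 mm².
σ = N/A = 241000/2428 = 99.26 MPa.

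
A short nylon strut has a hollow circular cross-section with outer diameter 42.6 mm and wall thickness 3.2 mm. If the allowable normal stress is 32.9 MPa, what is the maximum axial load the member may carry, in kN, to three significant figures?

13.0 kN

A = 396.1 mm².
P_max = σ_allow · A = 32.9 · 396.1 = 13030 N = 13.03 kN.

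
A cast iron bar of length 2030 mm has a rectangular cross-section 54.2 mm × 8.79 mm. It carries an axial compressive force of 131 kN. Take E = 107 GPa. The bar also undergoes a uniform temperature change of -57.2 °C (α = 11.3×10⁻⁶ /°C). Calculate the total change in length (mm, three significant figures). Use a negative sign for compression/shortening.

-6.53 mm

A = 476.4 mm².
δ_mech = NL/(AE) = -131000·2030/(476.4·107000) = -5.217 mm.
δ_thermal = αLΔT = 11.3e-6·2030·-57.2 = -1.312 mm.
δ = δ_mech + δ_thermal = -6.529 mm.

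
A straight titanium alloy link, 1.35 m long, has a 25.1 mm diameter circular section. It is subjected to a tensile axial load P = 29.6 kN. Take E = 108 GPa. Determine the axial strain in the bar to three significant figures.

A = 494.8 mm².
σ = N/A = 59.82 MPa; ε = σ/E = 59.82/108000 = 5.539e-04.

5.54e-04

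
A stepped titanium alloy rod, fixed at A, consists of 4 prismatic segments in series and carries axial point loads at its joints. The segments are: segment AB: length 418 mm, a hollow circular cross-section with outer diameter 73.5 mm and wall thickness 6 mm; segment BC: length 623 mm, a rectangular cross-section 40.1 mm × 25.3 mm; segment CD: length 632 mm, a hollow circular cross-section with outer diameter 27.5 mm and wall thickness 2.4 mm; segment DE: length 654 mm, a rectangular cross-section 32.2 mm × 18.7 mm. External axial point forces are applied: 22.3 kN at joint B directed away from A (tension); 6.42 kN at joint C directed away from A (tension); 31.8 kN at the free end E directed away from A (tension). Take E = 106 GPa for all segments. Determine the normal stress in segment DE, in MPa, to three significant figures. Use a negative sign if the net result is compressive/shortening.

52.8 MPa

Internal axial forces (sectioning from the free end, tension +): N_DE = 31.8 kN, N_CD = 31.8 kN, N_BC = 38.22 kN, N_AB = 60.52 kN.
A_DE = 602.1 mm².
σ_DE = N_DE/A_DE = 31800/602.1 = 52.81 MPa.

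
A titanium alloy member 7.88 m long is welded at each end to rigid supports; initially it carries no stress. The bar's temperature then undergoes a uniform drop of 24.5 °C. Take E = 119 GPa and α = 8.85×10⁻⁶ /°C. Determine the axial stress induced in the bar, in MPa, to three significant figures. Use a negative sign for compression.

25.8 MPa

Free thermal expansion αLΔT = 8.85e-6 · 7880 · -24.5 = -1.709 mm.
The walls impose strain ε = −(-1.709)/7880 = 2.1682e-04; σ = Eε = 119000 · 2.1682e-04 = 25.8 MPa.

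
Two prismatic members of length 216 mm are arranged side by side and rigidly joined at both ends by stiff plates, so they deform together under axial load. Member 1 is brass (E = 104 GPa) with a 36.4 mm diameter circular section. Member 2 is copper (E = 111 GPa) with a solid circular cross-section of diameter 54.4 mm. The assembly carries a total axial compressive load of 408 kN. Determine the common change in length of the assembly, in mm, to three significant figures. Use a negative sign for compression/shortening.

A_1 = 1041 mm².
A_2 = 2324 mm².
Equal strain + equilibrium ⇒ each member carries load in proportion to AE: A₁E₁ = 108200000 N, A₂E₂ = 258000000 N, ΣAE = 366200000 N.
δ = PL/ΣAE = -408000·216/366200000 = -0.2406 mm.

-0.241 mm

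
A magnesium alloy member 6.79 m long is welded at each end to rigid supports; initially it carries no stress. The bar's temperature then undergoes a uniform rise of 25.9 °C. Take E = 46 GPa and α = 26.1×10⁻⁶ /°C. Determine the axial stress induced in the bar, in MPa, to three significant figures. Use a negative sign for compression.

-31.1 MPa

Free thermal expansion αLΔT = 26.1e-6 · 6790 · 25.9 = 4.59 mm.
The walls impose strain ε = −(4.59)/6790 = -6.7599e-04; σ = Eε = 46000 · -6.7599e-04 = -31.1 MPa.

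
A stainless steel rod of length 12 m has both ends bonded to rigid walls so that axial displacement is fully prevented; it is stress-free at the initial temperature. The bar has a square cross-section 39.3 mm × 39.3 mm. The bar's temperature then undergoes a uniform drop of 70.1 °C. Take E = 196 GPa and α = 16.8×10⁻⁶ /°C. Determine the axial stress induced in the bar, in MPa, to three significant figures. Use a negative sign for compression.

Free thermal expansion αLΔT = 16.8e-6 · 12000 · -70.1 = -14.13 mm.
The walls impose strain ε = −(-14.13)/12000 = 1.1777e-03; σ = Eε = 196000 · 1.1777e-03 = 230.8 MPa.

231 MPa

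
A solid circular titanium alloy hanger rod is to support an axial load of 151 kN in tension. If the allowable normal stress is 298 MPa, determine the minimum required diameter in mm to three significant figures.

25.4 mm

Required area A ≥ P/σ_allow = 151000/298 = 506.7 mm².
For a solid circular section, d ≥ √(4A/π) = 25.4 mm.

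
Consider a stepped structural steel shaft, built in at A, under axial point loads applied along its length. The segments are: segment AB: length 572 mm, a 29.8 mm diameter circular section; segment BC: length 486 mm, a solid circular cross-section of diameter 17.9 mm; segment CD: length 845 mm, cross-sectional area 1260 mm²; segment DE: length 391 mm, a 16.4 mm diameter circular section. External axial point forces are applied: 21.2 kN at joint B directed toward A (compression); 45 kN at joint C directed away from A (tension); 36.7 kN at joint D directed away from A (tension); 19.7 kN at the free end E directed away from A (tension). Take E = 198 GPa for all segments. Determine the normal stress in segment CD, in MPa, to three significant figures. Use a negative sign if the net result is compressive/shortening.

Internal axial forces (sectioning from the free end, tension +): N_DE = 19.7 kN, N_CD = 56.4 kN, N_BC = 101.4 kN, N_AB = 80.2 kN.
σ_CD = N_CD/A_CD = 56400/1260 = 44.76 MPa.

44.8 MPa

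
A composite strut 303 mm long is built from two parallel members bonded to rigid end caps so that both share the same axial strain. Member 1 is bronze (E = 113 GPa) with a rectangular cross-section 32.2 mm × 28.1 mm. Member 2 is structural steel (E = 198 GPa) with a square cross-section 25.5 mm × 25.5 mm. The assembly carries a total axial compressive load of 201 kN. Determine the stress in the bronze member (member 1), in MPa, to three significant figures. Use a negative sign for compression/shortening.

-98.3 MPa

A_1 = 904.8 mm².
A_2 = 650.2 mm².
Equal strain + equilibrium ⇒ each member carries load in proportion to AE: A₁E₁ = 102200000 N, A₂E₂ = 128700000 N, ΣAE = 231000000 N.
σ₁ = P·E₁/ΣAE = -201000·113000/231000000 = -98.33 MPa.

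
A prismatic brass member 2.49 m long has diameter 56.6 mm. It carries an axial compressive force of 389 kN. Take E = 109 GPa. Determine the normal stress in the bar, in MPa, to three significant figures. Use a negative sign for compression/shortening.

A = 2516 mm².
σ = N/A = -389000/2516 = -154.6 MPa.

-155 MPa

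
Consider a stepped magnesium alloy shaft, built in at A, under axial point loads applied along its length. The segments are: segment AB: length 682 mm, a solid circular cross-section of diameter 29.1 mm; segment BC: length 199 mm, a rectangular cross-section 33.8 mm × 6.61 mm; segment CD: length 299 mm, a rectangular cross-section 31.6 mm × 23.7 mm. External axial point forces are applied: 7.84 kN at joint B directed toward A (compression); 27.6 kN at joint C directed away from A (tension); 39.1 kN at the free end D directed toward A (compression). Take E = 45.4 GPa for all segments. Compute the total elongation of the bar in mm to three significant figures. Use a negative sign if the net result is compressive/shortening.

-1.01 mm

Internal axial forces (sectioning from the free end, tension +): N_CD = -39.1 kN, N_BC = -11.5 kN, N_AB = -19.34 kN.
A_AB = 665.1 mm².
A_BC = 223.4 mm².
A_CD = 748.9 mm².
δ_AB = -19340·682/(665.1·45400) = -0.4368 mm
δ_BC = -11500·199/(223.4·45400) = -0.2256 mm
δ_CD = -39100·299/(748.9·45400) = -0.3438 mm
δ = Σδ_i = -1.006 mm.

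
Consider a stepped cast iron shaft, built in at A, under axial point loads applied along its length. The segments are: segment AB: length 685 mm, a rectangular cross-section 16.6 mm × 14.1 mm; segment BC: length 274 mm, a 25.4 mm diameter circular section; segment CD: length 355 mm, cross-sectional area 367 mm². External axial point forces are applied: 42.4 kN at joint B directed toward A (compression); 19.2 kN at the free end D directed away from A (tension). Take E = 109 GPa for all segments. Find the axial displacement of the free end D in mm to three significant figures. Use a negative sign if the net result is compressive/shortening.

Internal axial forces (sectioning from the free end, tension +): N_CD = 19.2 kN, N_BC = 19.2 kN, N_AB = -23.2 kN.
A_AB = 234.1 mm².
A_BC = 506.7 mm².
δ_AB = -23200·685/(234.1·109000) = -0.6229 mm
δ_BC = 19200·274/(506.7·109000) = 0.09525 mm
δ_CD = 19200·355/(367·109000) = 0.1704 mm
δ = Σδ_i = -0.3573 mm.

-0.357 mm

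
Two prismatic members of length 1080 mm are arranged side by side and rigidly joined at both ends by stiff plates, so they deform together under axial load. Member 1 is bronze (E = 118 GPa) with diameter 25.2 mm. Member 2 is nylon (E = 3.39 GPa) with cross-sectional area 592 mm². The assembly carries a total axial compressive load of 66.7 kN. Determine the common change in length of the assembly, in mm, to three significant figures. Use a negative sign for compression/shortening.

-1.18 mm

A_1 = 498.8 mm².
Equal strain + equilibrium ⇒ each member carries load in proportion to AE: A₁E₁ = 58850000 N, A₂E₂ = 2007000 N, ΣAE = 60860000 N.
δ = PL/ΣAE = -66700·1080/60860000 = -1.184 mm.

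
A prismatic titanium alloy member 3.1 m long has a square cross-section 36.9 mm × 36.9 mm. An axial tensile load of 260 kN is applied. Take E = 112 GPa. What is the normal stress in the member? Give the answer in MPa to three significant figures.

A = 1362 mm².
σ = N/A = 260000/1362 = 191 MPa.

191 MPa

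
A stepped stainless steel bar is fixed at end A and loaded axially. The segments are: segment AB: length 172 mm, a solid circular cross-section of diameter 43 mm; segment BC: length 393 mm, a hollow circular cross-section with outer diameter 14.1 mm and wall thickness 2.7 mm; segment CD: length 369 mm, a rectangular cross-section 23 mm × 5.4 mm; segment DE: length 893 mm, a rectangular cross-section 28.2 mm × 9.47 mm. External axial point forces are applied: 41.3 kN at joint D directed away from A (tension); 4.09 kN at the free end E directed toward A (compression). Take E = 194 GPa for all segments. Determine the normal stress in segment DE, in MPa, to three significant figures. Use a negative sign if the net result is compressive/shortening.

-15.3 MPa

Internal axial forces (sectioning from the free end, tension +): N_DE = -4.09 kN, N_CD = 37.21 kN, N_BC = 37.21 kN, N_AB = 37.21 kN.
A_DE = 267.1 mm².
σ_DE = N_DE/A_DE = -4090/267.1 = -15.32 MPa.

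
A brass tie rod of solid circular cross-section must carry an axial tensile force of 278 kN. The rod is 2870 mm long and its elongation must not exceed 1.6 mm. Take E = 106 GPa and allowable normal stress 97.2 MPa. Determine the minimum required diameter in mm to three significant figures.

Required area A ≥ P/σ_allow = 278000/97.2 = 2860 mm².
For a solid circular section, d ≥ √(4A/π) = 60.35 mm.
Elongation limit: A ≥ PL/(Eδ_allow) = 278000·2870/(106000·1.6) = 4704 mm² ⇒ d ≥ 77.39 mm.
The elongation limit governs.

77.4 mm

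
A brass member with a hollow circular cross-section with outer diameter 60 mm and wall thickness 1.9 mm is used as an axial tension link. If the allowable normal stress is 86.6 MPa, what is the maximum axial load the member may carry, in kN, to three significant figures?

30.0 kN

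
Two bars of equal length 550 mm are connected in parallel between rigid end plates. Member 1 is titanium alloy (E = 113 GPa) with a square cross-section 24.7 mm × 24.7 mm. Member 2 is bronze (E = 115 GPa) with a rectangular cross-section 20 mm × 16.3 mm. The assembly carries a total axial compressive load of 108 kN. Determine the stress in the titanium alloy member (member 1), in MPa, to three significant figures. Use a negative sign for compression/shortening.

-115 MPa

A_1 = 610.1 mm².
A_2 = 326 mm².
Equal strain + equilibrium ⇒ each member carries load in proportion to AE: A₁E₁ = 68940000 N, A₂E₂ = 37490000 N, ΣAE = 106400000 N.
σ₁ = P·E₁/ΣAE = -108000·113000/106400000 = -114.7 MPa.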